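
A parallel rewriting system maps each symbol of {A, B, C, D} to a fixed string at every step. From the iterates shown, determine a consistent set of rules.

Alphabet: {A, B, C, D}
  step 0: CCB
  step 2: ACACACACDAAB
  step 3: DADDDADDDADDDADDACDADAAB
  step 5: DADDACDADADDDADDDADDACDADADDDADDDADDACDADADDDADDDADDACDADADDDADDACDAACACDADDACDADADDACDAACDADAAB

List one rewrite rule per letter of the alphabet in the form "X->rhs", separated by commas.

  step 2 ⇒ step 3: ACACACACDAAB ⇒ DA·DD·DA·DD·DA·DD·DA·DD·AC·DA·DA·AB
    A ↦ DA
    B ↦ AB
    C ↦ DD
    D ↦ AC

A->DA, B->AB, C->DD, D->AC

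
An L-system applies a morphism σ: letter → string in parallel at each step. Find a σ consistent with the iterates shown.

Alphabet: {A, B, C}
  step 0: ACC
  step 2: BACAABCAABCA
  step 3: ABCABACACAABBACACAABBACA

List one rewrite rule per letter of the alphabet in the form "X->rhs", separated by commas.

  step 2 ⇒ step 3: BACAABCAABCA ⇒ AB·CA·BA·CA·CA·AB·BA·CA·CA·AB·BA·CA
    A ↦ CA
    B ↦ AB
    C ↦ BA

A->CA, B->AB, C->BA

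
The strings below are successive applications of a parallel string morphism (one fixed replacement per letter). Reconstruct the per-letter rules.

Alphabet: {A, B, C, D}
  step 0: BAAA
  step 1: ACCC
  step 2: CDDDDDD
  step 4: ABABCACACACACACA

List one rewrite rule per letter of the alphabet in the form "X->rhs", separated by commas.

  step 1 ⇒ step 2: ACCC ⇒ C·DD·DD·DD
    A ↦ C
    C ↦ DD
  step 0 ⇒ step 1: BAAA ⇒ A·C·C·C
    B ↦ A
    D ↦ AB  (constrained at step 2)

A->C, B->A, C->DD, D->AB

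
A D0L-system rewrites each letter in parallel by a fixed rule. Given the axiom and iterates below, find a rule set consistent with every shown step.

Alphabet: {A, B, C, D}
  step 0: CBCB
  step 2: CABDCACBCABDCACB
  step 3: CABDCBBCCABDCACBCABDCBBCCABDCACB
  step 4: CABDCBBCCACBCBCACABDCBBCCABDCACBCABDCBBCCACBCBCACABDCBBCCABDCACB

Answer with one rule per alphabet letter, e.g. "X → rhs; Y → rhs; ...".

A->BD, B->CB, C->CA, D->BC

  step 3 ⇒ step 4: CABDCBBCCABDCACBCABDCBBCCABDCACB ⇒ CA·BD·CB·BC·CA·CB·CB·CA·CA·BD·CB·BC·CA·BD·CA·CB·CA·BD·CB·BC·CA·CB·CB·CA·CA·BD·CB·BC·CA·BD·CA·CB
    A ↦ BD
    B ↦ CB
    C ↦ CA
    D ↦ BC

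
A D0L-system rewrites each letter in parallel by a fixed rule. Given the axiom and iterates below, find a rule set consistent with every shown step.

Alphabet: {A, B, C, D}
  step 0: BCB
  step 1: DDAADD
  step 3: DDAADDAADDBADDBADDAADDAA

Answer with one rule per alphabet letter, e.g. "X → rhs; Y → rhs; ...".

  step 0 ⇒ step 1: BCB ⇒ DD·AA·DD
    B ↦ DD
    C ↦ AA
    A ↦ BA  (constrained at step 1)
    D ↦ BC  (constrained at step 1)

A->BA, B->DD, C->AA, D->BC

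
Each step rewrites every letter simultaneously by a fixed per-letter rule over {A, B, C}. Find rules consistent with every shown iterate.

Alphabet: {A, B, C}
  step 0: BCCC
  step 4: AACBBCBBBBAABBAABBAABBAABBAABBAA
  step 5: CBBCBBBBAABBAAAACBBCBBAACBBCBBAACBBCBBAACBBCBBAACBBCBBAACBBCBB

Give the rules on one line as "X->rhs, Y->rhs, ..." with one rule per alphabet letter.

  step 4 ⇒ step 5: AACBBCBBBBAABBAABBAABBAABBAABBAA ⇒ CBB·CBB·BB·A·A·BB·A·A·A·A·CBB·CBB·A·A·CBB·CBB·A·A·CBB·CBB·A·A·CBB·CBB·A·A·CBB·CBB·A·A·CBB·CBB
    A ↦ CBB
    B ↦ A
    C ↦ BB

A->CBB, B->A, C->BB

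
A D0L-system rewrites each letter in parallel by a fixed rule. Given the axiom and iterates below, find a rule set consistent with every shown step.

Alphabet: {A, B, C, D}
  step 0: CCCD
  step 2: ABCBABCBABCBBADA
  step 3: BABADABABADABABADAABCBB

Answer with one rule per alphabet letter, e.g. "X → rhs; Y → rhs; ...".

A->B, B->A, C->BAD, D->CB

  step 2 ⇒ step 3: ABCBABCBABCBBADA ⇒ B·A·BAD·A·B·A·BAD·A·B·A·BAD·A·A·B·CB·B
    A ↦ B
    B ↦ A
    C ↦ BAD
    D ↦ CB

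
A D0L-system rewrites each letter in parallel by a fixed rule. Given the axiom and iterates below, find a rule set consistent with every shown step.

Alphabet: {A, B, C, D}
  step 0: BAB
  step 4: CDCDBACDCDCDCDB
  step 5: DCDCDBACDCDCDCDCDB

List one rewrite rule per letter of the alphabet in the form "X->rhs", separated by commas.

  step 4 ⇒ step 5: CDCDBACDCDCDCDB ⇒ D·C·D·C·DB·AC·D·C·D·C·D·C·D·C·DB
    A ↦ AC
    B ↦ DB
    C ↦ D
    D ↦ C

A->AC, B->DB, C->D, D->C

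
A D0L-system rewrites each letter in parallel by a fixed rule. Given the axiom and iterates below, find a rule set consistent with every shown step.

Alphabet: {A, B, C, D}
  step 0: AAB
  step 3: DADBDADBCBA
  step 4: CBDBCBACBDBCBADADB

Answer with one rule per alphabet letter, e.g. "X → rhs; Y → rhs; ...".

  step 3 ⇒ step 4: DADBDADBCBA ⇒ CB·DB·CB·A·CB·DB·CB·A·D·A·DB
    A ↦ DB
    B ↦ A
    C ↦ D
    D ↦ CB

A->DB, B->A, C->D, D->CB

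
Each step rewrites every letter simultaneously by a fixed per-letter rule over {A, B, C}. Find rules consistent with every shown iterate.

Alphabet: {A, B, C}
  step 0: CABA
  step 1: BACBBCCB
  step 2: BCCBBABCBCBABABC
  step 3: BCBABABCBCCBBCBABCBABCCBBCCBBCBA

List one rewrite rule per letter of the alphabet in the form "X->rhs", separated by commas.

  step 2 ⇒ step 3: BCCBBABCBCBABABC ⇒ BC·BA·BA·BC·BC·CB·BC·BA·BC·BA·BC·CB·BC·CB·BC·BA
    A ↦ CB
    B ↦ BC
    C ↦ BA

A->CB, B->BC, C->BA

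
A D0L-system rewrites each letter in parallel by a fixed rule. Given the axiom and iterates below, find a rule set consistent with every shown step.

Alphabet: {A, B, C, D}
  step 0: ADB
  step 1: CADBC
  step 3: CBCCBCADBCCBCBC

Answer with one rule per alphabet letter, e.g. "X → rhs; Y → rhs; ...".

  step 0 ⇒ step 1: ADB ⇒ C·ADB·C
    A ↦ C
    B ↦ C
    D ↦ ADB
    C ↦ CB  (constrained at step 1)

A->C, B->C, C->CB, D->ADB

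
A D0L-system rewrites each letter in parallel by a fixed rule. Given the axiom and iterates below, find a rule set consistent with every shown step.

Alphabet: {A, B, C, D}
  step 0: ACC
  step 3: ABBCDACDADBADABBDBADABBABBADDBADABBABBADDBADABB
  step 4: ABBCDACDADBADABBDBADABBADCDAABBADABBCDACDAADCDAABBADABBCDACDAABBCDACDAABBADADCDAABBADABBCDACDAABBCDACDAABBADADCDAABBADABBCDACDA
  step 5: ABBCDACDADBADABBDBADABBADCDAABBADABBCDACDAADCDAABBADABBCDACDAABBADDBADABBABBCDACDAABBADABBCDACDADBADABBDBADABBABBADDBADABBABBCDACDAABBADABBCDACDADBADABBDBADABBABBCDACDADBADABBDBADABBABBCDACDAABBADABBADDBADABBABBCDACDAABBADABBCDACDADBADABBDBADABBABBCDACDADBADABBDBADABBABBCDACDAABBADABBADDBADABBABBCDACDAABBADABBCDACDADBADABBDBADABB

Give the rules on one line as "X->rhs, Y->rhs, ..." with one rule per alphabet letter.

A->ABB, B->CDA, C->DB, D->AD

  step 4 ⇒ step 5: ABBCDACDADBADABBDBADABBADCDAABBADABBCDACDAADCDAABBADABBCDACDAABBCDACDAABBADADCDAABBADABBCDACDAABBCDACDAABBADADCDAABBADABBCDACDA ⇒ ABB·CDA·CDA·DB·AD·ABB·DB·AD·ABB·AD·CDA·ABB·AD·ABB·CDA·CDA·AD·CDA·ABB·AD·ABB·CDA·CDA·ABB·AD·DB·AD·ABB·ABB·CDA·CDA·ABB·AD·ABB·CDA·CDA·DB·AD·ABB·DB·AD·ABB·ABB·AD·DB·AD·ABB·ABB·CDA·CDA·ABB·AD·ABB·CDA·CDA·DB·AD·ABB·DB·AD·ABB·ABB·CDA·CDA·DB·AD·ABB·DB·AD·ABB·ABB·CDA·CDA·ABB·AD·ABB·AD·DB·AD·ABB·ABB·CDA·CDA·ABB·AD·ABB·CDA·CDA·DB·AD·ABB·DB·AD·ABB·ABB·CDA·CDA·DB·AD·ABB·DB·AD·ABB·ABB·CDA·CDA·ABB·AD·ABB·AD·DB·AD·ABB·ABB·CDA·CDA·ABB·AD·ABB·CDA·CDA·DB·AD·ABB·DB·AD·ABB
    A ↦ ABB
    B ↦ CDA
    C ↦ DB
    D ↦ AD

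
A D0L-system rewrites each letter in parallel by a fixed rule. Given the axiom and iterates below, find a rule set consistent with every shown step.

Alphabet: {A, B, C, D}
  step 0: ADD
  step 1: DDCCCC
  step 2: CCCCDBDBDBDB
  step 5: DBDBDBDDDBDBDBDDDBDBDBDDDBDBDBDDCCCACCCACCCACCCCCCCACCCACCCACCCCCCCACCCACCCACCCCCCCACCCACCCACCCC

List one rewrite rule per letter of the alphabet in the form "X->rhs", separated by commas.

  step 1 ⇒ step 2: DDCCCC ⇒ CC·CC·DB·DB·DB·DB
    C ↦ DB
    D ↦ CC
  step 0 ⇒ step 1: ADD ⇒ DD·CC·CC
    A ↦ DD
    B ↦ CA  (constrained at step 2)

A->DD, B->CA, C->DB, D->CC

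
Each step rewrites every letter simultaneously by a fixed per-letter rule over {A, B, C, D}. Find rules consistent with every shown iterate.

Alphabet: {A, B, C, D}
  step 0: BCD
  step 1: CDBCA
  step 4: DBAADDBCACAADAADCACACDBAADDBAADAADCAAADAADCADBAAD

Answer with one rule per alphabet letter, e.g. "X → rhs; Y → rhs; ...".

  step 0 ⇒ step 1: BCD ⇒ C·DB·CA
    B ↦ C
    C ↦ DB
    D ↦ CA
    A ↦ AAD  (constrained at step 1)

A->AAD, B->C, C->DB, D->CA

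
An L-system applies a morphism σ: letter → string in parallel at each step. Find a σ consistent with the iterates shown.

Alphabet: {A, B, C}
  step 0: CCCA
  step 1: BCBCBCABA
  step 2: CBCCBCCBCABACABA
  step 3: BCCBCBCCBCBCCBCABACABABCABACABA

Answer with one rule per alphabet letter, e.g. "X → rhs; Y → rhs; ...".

A->ABA, B->C, C->BC

  step 2 ⇒ step 3: CBCCBCCBCABACABA ⇒ BC·C·BC·BC·C·BC·BC·C·BC·ABA·C·ABA·BC·ABA·C·ABA
    A ↦ ABA
    B ↦ C
    C ↦ BC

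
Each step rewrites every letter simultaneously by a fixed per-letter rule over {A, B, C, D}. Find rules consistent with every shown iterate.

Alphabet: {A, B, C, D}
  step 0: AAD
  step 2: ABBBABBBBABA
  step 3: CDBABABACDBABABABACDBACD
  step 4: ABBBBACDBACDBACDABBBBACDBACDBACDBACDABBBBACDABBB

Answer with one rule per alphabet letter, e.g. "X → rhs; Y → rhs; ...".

A->CD, B->BA, C->AB, D->BB

  step 3 ⇒ step 4: CDBABABACDBABABABACDBACD ⇒ AB·BB·BA·CD·BA·CD·BA·CD·AB·BB·BA·CD·BA·CD·BA·CD·BA·CD·AB·BB·BA·CD·AB·BB
    A ↦ CD
    B ↦ BA
    C ↦ AB
    D ↦ BB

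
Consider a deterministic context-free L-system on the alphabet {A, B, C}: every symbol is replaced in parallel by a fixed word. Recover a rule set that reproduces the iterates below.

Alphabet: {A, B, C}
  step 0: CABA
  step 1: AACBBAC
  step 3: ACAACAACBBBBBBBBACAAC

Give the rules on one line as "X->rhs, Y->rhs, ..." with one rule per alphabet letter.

  step 0 ⇒ step 1: CABA ⇒ A·AC·BB·AC
    A ↦ AC
    B ↦ BB
    C ↦ A

A->AC, B->BB, C->A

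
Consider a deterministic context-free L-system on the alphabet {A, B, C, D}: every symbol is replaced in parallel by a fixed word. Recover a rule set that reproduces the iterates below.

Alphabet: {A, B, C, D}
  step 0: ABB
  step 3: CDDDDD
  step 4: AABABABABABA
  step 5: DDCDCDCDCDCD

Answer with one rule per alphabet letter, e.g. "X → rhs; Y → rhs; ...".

A->D, B->C, C->AA, D->BA

  step 4 ⇒ step 5: AABABABABABA ⇒ D·D·C·D·C·D·C·D·C·D·C·D
    A ↦ D
    B ↦ C
  step 3 ⇒ step 4: CDDDDD ⇒ AA·BA·BA·BA·BA·BA
    C ↦ AA
  step 3 ⇒ step 4: CDDDDD ⇒ AA·BA·BA·BA·BA·BA
    D ↦ BA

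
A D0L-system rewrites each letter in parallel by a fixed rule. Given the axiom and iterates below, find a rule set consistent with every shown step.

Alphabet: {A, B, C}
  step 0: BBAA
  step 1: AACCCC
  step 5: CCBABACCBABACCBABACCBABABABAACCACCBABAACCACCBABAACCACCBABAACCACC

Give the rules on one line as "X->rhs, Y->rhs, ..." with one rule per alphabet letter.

  step 0 ⇒ step 1: BBAA ⇒ A·A·CC·CC
    A ↦ CC
    B ↦ A
    C ↦ BA  (constrained at step 1)

A->CC, B->A, C->BA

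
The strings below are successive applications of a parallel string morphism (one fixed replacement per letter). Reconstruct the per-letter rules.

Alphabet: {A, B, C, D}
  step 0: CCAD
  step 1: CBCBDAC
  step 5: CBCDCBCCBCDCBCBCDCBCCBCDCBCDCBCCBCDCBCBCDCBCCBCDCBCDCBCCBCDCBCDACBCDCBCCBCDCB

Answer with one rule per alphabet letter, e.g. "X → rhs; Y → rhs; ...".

  step 0 ⇒ step 1: CCAD ⇒ CB·CB·DA·C
    A ↦ DA
    C ↦ CB
    D ↦ C
    B ↦ CD  (constrained at step 1)

A->DA, B->CD, C->CB, D->C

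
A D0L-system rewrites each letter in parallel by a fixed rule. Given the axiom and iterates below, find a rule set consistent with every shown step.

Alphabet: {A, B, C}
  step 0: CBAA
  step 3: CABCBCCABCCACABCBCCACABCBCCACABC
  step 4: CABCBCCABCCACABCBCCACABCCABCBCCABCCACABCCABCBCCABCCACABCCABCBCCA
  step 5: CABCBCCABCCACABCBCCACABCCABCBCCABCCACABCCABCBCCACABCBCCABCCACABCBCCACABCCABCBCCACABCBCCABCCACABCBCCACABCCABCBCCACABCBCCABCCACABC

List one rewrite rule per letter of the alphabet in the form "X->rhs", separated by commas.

  step 4 ⇒ step 5: CABCBCCABCCACABCBCCACABCCABCBCCABCCACABCCABCBCCABCCACABCCABCBCCA ⇒ CA·BC·BC·CA·BC·CA·CA·BC·BC·CA·CA·BC·CA·BC·BC·CA·BC·CA·CA·BC·CA·BC·BC·CA·CA·BC·BC·CA·BC·CA·CA·BC·BC·CA·CA·BC·CA·BC·BC·CA·CA·BC·BC·CA·BC·CA·CA·BC·BC·CA·CA·BC·CA·BC·BC·CA·CA·BC·BC·CA·BC·CA·CA·BC
    A ↦ BC
    B ↦ BC
    C ↦ CA

A->BC, B->BC, C->CA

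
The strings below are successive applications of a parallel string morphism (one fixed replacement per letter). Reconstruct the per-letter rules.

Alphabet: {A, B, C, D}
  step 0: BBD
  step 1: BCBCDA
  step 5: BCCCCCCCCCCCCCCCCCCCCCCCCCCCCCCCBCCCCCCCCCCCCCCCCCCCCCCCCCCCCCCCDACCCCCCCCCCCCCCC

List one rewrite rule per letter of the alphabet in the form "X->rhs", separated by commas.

  step 0 ⇒ step 1: BBD ⇒ BC·BC·DA
    B ↦ BC
    D ↦ DA
    A ↦ C  (constrained at step 1)
    C ↦ CC  (constrained at step 1)

A->C, B->BC, C->CC, D->DA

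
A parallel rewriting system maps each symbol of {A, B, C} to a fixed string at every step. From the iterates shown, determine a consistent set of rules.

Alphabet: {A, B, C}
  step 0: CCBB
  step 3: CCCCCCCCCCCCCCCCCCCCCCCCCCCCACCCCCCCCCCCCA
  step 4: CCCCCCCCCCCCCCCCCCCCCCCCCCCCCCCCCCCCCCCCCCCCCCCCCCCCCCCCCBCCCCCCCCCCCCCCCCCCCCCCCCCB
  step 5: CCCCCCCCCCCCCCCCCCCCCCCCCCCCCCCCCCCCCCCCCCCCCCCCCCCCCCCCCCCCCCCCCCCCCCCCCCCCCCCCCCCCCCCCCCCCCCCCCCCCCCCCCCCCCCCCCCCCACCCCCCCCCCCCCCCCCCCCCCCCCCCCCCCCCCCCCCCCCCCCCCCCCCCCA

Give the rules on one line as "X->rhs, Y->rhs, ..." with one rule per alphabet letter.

  step 4 ⇒ step 5: CCCCCCCCCCCCCCCCCCCCCCCCCCCCCCCCCCCCCCCCCCCCCCCCCCCCCCCCCBCCCCCCCCCCCCCCCCCCCCCCCCCB ⇒ CC·CC·CC·CC·CC·CC·CC·CC·CC·CC·CC·CC·CC·CC·CC·CC·CC·CC·CC·CC·CC·CC·CC·CC·CC·CC·CC·CC·CC·CC·CC·CC·CC·CC·CC·CC·CC·CC·CC·CC·CC·CC·CC·CC·CC·CC·CC·CC·CC·CC·CC·CC·CC·CC·CC·CC·CC·CCA·CC·CC·CC·CC·CC·CC·CC·CC·CC·CC·CC·CC·CC·CC·CC·CC·CC·CC·CC·CC·CC·CC·CC·CC·CC·CCA
    B ↦ CCA
    C ↦ CC
  step 3 ⇒ step 4: CCCCCCCCCCCCCCCCCCCCCCCCCCCCACCCCCCCCCCCCA ⇒ CC·CC·CC·CC·CC·CC·CC·CC·CC·CC·CC·CC·CC·CC·CC·CC·CC·CC·CC·CC·CC·CC·CC·CC·CC·CC·CC·CC·CB·CC·CC·CC·CC·CC·CC·CC·CC·CC·CC·CC·CC·CB
    A ↦ CB

A->CB, B->CCA, C->CC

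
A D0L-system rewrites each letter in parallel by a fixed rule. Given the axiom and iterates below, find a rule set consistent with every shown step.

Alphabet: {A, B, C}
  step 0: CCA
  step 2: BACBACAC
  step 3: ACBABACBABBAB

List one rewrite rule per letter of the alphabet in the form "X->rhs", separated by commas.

  step 2 ⇒ step 3: BACBACAC ⇒ AC·B·AB·AC·B·AB·B·AB
    A ↦ B
    B ↦ AC
    C ↦ AB

A->B, B->AC, C->AB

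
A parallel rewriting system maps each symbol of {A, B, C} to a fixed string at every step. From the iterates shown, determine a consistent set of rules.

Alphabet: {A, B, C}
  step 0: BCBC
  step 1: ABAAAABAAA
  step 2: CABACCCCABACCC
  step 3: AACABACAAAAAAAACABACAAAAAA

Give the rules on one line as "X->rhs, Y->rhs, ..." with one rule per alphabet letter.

A->C, B->ABA, C->AA

  step 2 ⇒ step 3: CABACCCCABACCC ⇒ AA·C·ABA·C·AA·AA·AA·AA·C·ABA·C·AA·AA·AA
    A ↦ C
    B ↦ ABA
    C ↦ AA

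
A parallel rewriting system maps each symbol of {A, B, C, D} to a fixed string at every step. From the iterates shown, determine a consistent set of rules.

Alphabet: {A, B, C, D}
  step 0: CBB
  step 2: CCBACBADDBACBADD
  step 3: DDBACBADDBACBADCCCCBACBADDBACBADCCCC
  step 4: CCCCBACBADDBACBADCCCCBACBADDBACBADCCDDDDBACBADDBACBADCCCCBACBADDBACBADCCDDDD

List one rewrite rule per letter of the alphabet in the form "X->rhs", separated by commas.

  step 3 ⇒ step 4: DDBACBADDBACBADCCCCBACBADDBACBADCCCC ⇒ CC·CC·BAC·BAD·D·BAC·BAD·CC·CC·BAC·BAD·D·BAC·BAD·CC·D·D·D·D·BAC·BAD·D·BAC·BAD·CC·CC·BAC·BAD·D·BAC·BAD·CC·D·D·D·D
    A ↦ BAD
    B ↦ BAC
    C ↦ D
    D ↦ CC

A->BAD, B->BAC, C->D, D->CC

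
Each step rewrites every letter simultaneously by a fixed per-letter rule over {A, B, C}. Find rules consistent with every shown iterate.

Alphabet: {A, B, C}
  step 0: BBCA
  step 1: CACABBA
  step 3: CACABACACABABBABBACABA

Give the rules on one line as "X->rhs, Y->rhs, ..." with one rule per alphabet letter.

A->BA, B->CA, C->B

  step 0 ⇒ step 1: BBCA ⇒ CA·CA·B·BA
    A ↦ BA
    B ↦ CA
    C ↦ B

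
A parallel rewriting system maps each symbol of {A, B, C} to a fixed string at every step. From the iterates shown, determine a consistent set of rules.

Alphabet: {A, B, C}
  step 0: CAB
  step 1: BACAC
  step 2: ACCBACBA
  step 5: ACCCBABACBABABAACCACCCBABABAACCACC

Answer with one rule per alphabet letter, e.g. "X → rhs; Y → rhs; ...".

A->C, B->AC, C->BA

  step 1 ⇒ step 2: BACAC ⇒ AC·C·BA·C·BA
    A ↦ C
    B ↦ AC
    C ↦ BA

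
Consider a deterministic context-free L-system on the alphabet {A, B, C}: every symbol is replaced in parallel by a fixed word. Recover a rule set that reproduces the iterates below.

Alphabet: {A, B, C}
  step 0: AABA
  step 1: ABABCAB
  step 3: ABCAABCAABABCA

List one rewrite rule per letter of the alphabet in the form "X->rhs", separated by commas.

  step 0 ⇒ step 1: AABA ⇒ AB·AB·C·AB
    A ↦ AB
    B ↦ C
    C ↦ A  (constrained at step 1)

A->AB, B->C, C->A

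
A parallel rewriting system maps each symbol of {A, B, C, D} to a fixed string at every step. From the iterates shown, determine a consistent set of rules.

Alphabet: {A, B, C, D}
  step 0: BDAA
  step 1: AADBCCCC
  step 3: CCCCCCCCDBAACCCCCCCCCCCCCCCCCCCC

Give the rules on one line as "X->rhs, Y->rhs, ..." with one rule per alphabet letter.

  step 0 ⇒ step 1: BDAA ⇒ AA·DB·CC·CC
    A ↦ CC
    B ↦ AA
    D ↦ DB
    C ↦ CC  (constrained at step 1)

A->CC, B->AA, C->CC, D->DB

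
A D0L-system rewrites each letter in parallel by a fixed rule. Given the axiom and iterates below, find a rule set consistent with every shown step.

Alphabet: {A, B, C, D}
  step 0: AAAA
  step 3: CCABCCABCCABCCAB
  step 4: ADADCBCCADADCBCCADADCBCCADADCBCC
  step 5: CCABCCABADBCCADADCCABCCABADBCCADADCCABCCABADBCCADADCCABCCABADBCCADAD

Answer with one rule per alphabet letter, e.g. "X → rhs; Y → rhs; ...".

  step 4 ⇒ step 5: ADADCBCCADADCBCCADADCBCCADADCBCC ⇒ C·CAB·C·CAB·AD·BCC·AD·AD·C·CAB·C·CAB·AD·BCC·AD·AD·C·CAB·C·CAB·AD·BCC·AD·AD·C·CAB·C·CAB·AD·BCC·AD·AD
    A ↦ C
    B ↦ BCC
    C ↦ AD
    D ↦ CAB

A->C, B->BCC, C->AD, D->CAB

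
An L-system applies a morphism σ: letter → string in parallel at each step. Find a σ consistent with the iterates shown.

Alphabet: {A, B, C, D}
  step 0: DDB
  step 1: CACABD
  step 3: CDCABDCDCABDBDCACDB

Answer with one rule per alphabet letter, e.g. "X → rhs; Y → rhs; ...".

  step 0 ⇒ step 1: DDB ⇒ CA·CA·BD
    B ↦ BD
    D ↦ CA
    A ↦ B  (constrained at step 1)
    C ↦ CD  (constrained at step 1)

A->B, B->BD, C->CD, D->CA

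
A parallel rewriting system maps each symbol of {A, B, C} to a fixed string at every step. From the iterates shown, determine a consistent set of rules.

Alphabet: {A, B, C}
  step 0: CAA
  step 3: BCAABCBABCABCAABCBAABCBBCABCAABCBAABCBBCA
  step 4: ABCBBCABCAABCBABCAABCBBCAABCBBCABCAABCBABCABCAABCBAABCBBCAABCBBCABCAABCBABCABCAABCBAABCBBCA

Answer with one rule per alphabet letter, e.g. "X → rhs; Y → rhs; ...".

  step 3 ⇒ step 4: BCAABCBABCABCAABCBAABCBBCABCAABCBAABCBBCA ⇒ A·BCB·BCA·BCA·A·BCB·A·BCA·A·BCB·BCA·A·BCB·BCA·BCA·A·BCB·A·BCA·BCA·A·BCB·A·A·BCB·BCA·A·BCB·BCA·BCA·A·BCB·A·BCA·BCA·A·BCB·A·A·BCB·BCA
    A ↦ BCA
    B ↦ A
    C ↦ BCB

A->BCA, B->A, C->BCB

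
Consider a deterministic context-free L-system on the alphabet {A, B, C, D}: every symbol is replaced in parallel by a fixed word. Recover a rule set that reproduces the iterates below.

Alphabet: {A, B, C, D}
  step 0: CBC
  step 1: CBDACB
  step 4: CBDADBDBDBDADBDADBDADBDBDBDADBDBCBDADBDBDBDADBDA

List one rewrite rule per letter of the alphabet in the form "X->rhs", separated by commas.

  step 0 ⇒ step 1: CBC ⇒ CB·DA·CB
    B ↦ DA
    C ↦ CB
    A ↦ DB  (constrained at step 1)
    D ↦ DB  (constrained at step 1)

A->DB, B->DA, C->CB, D->DB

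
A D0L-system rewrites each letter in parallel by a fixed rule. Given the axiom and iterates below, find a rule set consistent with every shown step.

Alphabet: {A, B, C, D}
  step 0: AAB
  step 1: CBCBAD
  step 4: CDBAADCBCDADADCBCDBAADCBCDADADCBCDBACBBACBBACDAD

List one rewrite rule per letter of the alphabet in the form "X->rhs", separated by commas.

A->CB, B->AD, C->CD, D->BA

  step 0 ⇒ step 1: AAB ⇒ CB·CB·AD
    A ↦ CB
    B ↦ AD
    C ↦ CD  (constrained at step 1)
    D ↦ BA  (constrained at step 1)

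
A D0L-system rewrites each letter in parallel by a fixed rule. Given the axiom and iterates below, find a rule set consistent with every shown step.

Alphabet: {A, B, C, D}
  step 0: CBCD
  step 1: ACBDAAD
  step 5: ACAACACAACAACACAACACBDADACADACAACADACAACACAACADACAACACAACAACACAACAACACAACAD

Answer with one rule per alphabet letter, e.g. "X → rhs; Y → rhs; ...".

  step 0 ⇒ step 1: CBCD ⇒ A·CBD·A·AD
    B ↦ CBD
    C ↦ A
    D ↦ AD
    A ↦ AC  (constrained at step 1)

A->AC, B->CBD, C->A, D->AD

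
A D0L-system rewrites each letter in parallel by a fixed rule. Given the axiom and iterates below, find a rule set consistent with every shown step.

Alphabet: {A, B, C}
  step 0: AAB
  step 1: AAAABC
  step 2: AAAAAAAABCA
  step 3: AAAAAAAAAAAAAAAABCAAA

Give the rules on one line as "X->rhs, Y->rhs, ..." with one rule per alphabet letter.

  step 2 ⇒ step 3: AAAAAAAABCA ⇒ AA·AA·AA·AA·AA·AA·AA·AA·BC·A·AA
    A ↦ AA
    B ↦ BC
    C ↦ A

A->AA, B->BC, C->A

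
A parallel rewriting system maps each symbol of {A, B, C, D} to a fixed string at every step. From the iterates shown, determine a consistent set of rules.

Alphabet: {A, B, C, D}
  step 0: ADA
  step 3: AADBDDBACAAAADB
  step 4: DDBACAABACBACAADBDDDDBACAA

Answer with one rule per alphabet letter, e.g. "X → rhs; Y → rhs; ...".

A->D, B->AA, C->B, D->BAC

  step 3 ⇒ step 4: AADBDDBACAAAADB ⇒ D·D·BAC·AA·BAC·BAC·AA·D·B·D·D·D·D·BAC·AA
    A ↦ D
    B ↦ AA
    C ↦ B
    D ↦ BAC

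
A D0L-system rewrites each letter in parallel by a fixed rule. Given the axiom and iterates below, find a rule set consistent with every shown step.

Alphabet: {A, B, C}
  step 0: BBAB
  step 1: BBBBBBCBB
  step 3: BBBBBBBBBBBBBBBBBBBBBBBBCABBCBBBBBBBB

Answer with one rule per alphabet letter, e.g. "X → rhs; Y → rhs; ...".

A->BBC, B->BB, C->CA

  step 0 ⇒ step 1: BBAB ⇒ BB·BB·BBC·BB
    A ↦ BBC
    B ↦ BB
    C ↦ CA  (constrained at step 1)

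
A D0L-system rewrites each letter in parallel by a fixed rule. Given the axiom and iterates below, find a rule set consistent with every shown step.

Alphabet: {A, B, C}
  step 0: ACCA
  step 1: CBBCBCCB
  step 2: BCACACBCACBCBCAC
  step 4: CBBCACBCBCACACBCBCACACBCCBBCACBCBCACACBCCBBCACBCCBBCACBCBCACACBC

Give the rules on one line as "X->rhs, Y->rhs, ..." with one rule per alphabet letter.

  step 1 ⇒ step 2: CBBCBCCB ⇒ BC·AC·AC·BC·AC·BC·BC·AC
    B ↦ AC
    C ↦ BC
  step 0 ⇒ step 1: ACCA ⇒ CB·BC·BC·CB
    A ↦ CB

A->CB, B->AC, C->BC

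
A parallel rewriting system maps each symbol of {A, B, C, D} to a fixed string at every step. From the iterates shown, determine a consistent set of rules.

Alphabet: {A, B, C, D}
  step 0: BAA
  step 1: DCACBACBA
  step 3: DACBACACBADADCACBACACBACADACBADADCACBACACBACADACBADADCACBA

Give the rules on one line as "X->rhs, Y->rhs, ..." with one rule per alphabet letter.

  step 0 ⇒ step 1: BAA ⇒ DCA·CBA·CBA
    A ↦ CBA
    B ↦ DCA
    C ↦ DA  (constrained at step 1)
    D ↦ CA  (constrained at step 1)

A->CBA, B->DCA, C->DA, D->CA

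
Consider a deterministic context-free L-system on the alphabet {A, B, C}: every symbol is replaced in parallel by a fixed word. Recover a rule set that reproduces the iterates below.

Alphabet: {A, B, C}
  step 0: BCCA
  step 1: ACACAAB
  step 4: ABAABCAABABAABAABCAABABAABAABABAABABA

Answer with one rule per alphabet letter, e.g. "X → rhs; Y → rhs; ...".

  step 0 ⇒ step 1: BCCA ⇒ A·CA·CA·AB
    A ↦ AB
    B ↦ A
    C ↦ CA

A->AB, B->A, C->CA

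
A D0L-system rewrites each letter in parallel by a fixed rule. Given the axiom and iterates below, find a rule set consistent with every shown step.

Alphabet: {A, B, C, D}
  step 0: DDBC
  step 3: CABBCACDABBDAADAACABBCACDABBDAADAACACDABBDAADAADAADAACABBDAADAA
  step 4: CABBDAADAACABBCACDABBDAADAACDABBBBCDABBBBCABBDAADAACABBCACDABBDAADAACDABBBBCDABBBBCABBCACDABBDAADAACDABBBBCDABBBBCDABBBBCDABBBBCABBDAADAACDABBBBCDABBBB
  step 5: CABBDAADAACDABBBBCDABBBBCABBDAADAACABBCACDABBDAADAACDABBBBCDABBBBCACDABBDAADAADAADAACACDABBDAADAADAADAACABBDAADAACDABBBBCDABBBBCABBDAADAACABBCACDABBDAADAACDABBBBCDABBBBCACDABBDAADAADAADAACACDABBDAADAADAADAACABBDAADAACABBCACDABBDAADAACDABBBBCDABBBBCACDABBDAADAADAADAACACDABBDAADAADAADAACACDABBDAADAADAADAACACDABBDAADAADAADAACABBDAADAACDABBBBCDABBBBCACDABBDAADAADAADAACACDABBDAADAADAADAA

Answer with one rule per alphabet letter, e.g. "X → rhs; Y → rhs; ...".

  step 4 ⇒ step 5: CABBDAADAACABBCACDABBDAADAACDABBBBCDABBBBCABBDAADAACABBCACDABBDAADAACDABBBBCDABBBBCABBCACDABBDAADAACDABBBBCDABBBBCDABBBBCDABBBBCABBDAADAACDABBBBCDABBBB ⇒ CA·BB·DAA·DAA·CDA·BB·BB·CDA·BB·BB·CA·BB·DAA·DAA·CA·BB·CA·CDA·BB·DAA·DAA·CDA·BB·BB·CDA·BB·BB·CA·CDA·BB·DAA·DAA·DAA·DAA·CA·CDA·BB·DAA·DAA·DAA·DAA·CA·BB·DAA·DAA·CDA·BB·BB·CDA·BB·BB·CA·BB·DAA·DAA·CA·BB·CA·CDA·BB·DAA·DAA·CDA·BB·BB·CDA·BB·BB·CA·CDA·BB·DAA·DAA·DAA·DAA·CA·CDA·BB·DAA·DAA·DAA·DAA·CA·BB·DAA·DAA·CA·BB·CA·CDA·BB·DAA·DAA·CDA·BB·BB·CDA·BB·BB·CA·CDA·BB·DAA·DAA·DAA·DAA·CA·CDA·BB·DAA·DAA·DAA·DAA·CA·CDA·BB·DAA·DAA·DAA·DAA·CA·CDA·BB·DAA·DAA·DAA·DAA·CA·BB·DAA·DAA·CDA·BB·BB·CDA·BB·BB·CA·CDA·BB·DAA·DAA·DAA·DAA·CA·CDA·BB·DAA·DAA·DAA·DAA
    A ↦ BB
    B ↦ DAA
    C ↦ CA
    D ↦ CDA

A->BB, B->DAA, C->CA, D->CDA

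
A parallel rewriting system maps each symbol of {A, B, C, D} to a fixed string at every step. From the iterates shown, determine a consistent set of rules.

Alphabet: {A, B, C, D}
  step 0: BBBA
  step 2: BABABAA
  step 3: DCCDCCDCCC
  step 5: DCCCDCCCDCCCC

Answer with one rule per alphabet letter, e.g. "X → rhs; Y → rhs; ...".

A->C, B->DC, C->A, D->B

  step 2 ⇒ step 3: BABABAA ⇒ DC·C·DC·C·DC·C·C
    A ↦ C
    B ↦ DC
    C ↦ A  (constrained at step 3)
    D ↦ B  (constrained at step 3)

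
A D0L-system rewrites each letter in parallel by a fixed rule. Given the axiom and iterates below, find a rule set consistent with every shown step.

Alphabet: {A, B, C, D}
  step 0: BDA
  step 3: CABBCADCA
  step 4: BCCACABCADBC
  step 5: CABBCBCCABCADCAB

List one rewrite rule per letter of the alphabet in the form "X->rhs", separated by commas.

  step 4 ⇒ step 5: BCCACABCADBC ⇒ CA·B·B·C·B·C·CA·B·C·AD·CA·B
    A ↦ C
    B ↦ CA
    C ↦ B
    D ↦ AD

A->C, B->CA, C->B, D->AD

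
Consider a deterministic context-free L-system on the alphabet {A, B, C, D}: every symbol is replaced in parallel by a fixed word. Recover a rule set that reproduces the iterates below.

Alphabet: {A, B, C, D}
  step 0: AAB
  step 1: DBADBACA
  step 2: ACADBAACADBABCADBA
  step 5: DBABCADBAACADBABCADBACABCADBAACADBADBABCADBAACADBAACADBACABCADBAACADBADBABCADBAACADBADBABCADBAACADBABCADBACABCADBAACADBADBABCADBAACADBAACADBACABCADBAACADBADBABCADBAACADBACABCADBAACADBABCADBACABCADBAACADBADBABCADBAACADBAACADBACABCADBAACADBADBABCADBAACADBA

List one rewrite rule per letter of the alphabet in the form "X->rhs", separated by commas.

  step 1 ⇒ step 2: DBADBACA ⇒ A·CA·DBA·A·CA·DBA·BCA·DBA
    A ↦ DBA
    B ↦ CA
    C ↦ BCA
    D ↦ A

A->DBA, B->CA, C->BCA, D->A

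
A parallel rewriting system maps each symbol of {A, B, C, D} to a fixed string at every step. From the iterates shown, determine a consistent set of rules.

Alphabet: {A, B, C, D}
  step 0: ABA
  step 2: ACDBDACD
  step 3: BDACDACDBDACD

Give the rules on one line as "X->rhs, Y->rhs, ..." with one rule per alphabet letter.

A->BD, B->A, C->A, D->CD

  step 2 ⇒ step 3: ACDBDACD ⇒ BD·A·CD·A·CD·BD·A·CD
    A ↦ BD
    B ↦ A
    C ↦ A
    D ↦ CD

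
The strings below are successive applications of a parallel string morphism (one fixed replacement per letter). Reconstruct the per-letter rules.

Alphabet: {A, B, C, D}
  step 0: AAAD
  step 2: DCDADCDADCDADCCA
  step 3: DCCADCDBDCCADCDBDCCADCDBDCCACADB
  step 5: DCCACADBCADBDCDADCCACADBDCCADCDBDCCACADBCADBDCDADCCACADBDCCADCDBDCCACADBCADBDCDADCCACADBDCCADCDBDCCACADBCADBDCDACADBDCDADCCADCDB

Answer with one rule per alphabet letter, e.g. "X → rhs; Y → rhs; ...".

  step 2 ⇒ step 3: DCDADCDADCDADCCA ⇒ DC·CA·DC·DB·DC·CA·DC·DB·DC·CA·DC·DB·DC·CA·CA·DB
    A ↦ DB
    C ↦ CA
    D ↦ DC
    B ↦ DA  (constrained at step 3)

A->DB, B->DA, C->CA, D->DC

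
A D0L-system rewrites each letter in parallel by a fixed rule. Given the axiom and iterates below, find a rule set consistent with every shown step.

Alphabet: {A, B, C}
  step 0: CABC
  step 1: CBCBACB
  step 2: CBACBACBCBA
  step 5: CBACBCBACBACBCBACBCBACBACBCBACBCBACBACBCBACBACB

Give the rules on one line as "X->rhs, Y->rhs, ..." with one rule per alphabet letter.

A->CB, B->A, C->CB

  step 1 ⇒ step 2: CBCBACB ⇒ CB·A·CB·A·CB·CB·A
    A ↦ CB
    B ↦ A
    C ↦ CB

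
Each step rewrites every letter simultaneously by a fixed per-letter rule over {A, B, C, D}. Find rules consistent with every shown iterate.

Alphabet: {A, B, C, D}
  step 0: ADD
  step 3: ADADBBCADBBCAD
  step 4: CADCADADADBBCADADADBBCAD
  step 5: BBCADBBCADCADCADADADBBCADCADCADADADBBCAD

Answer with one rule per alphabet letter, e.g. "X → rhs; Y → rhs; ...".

A->C, B->AD, C->BB, D->AD

  step 4 ⇒ step 5: CADCADADADBBCADADADBBCAD ⇒ BB·C·AD·BB·C·AD·C·AD·C·AD·AD·AD·BB·C·AD·C·AD·C·AD·AD·AD·BB·C·AD
    A ↦ C
    B ↦ AD
    C ↦ BB
    D ↦ AD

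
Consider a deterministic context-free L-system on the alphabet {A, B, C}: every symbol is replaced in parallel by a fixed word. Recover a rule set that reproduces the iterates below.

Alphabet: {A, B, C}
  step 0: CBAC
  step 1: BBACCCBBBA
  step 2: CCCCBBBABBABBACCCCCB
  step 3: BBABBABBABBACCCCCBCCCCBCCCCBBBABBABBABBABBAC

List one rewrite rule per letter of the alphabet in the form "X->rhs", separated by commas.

A->CCB, B->C, C->BBA

  step 2 ⇒ step 3: CCCCBBBABBABBACCCCCB ⇒ BBA·BBA·BBA·BBA·C·C·C·CCB·C·C·CCB·C·C·CCB·BBA·BBA·BBA·BBA·BBA·C
    A ↦ CCB
    B ↦ C
    C ↦ BBA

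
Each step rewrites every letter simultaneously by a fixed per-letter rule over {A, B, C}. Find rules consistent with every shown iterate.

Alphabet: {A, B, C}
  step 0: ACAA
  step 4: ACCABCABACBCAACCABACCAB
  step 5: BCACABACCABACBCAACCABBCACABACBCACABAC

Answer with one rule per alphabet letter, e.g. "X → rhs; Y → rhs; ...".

A->B, B->AC, C->CA

  step 4 ⇒ step 5: ACCABCABACBCAACCABACCAB ⇒ B·CA·CA·B·AC·CA·B·AC·B·CA·AC·CA·B·B·CA·CA·B·AC·B·CA·CA·B·AC
    A ↦ B
    B ↦ AC
    C ↦ CA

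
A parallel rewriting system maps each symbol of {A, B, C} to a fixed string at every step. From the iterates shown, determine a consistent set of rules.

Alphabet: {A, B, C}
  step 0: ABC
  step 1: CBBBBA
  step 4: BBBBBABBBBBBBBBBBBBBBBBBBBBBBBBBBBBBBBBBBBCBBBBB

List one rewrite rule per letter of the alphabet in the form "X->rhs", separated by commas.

  step 0 ⇒ step 1: ABC ⇒ CB·BB·BA
    A ↦ CB
    B ↦ BB
    C ↦ BA

A->CB, B->BB, C->BA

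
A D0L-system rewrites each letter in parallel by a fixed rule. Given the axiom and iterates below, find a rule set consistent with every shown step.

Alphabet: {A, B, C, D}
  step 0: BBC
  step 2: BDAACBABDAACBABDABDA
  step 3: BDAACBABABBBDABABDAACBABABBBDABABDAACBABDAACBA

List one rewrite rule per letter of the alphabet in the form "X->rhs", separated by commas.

  step 2 ⇒ step 3: BDAACBABDAACBABDABDA ⇒ BDA·AC·BA·BA·BB·BDA·BA·BDA·AC·BA·BA·BB·BDA·BA·BDA·AC·BA·BDA·AC·BA
    A ↦ BA
    B ↦ BDA
    C ↦ BB
    D ↦ AC

A->BA, B->BDA, C->BB, D->AC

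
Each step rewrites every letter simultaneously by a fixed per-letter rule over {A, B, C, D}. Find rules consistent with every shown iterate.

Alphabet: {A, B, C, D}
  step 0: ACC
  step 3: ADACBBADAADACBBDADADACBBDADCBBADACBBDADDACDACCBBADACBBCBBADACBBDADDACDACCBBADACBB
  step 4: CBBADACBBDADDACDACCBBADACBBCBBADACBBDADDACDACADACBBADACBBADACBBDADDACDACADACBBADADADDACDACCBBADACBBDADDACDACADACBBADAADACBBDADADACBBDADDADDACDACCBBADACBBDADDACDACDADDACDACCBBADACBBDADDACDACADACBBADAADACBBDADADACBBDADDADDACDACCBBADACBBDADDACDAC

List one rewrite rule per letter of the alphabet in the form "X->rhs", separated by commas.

A->CBB, B->DAC, C->DAD, D->ADA

  step 3 ⇒ step 4: ADACBBADAADACBBDADADACBBDADCBBADACBBDADDACDACCBBADACBBCBBADACBBDADDACDACCBBADACBB ⇒ CBB·ADA·CBB·DAD·DAC·DAC·CBB·ADA·CBB·CBB·ADA·CBB·DAD·DAC·DAC·ADA·CBB·ADA·CBB·ADA·CBB·DAD·DAC·DAC·ADA·CBB·ADA·DAD·DAC·DAC·CBB·ADA·CBB·DAD·DAC·DAC·ADA·CBB·ADA·ADA·CBB·DAD·ADA·CBB·DAD·DAD·DAC·DAC·CBB·ADA·CBB·DAD·DAC·DAC·DAD·DAC·DAC·CBB·ADA·CBB·DAD·DAC·DAC·ADA·CBB·ADA·ADA·CBB·DAD·ADA·CBB·DAD·DAD·DAC·DAC·CBB·ADA·CBB·DAD·DAC·DAC
    A ↦ CBB
    B ↦ DAC
    C ↦ DAD
    D ↦ ADA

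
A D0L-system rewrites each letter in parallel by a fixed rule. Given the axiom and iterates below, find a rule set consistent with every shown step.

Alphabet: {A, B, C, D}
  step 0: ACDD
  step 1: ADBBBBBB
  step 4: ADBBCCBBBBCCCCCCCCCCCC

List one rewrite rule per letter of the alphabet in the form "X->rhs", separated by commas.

  step 0 ⇒ step 1: ACDD ⇒ AD·BB·BB·BB
    A ↦ AD
    C ↦ BB
    D ↦ BB
    B ↦ C  (constrained at step 1)

A->AD, B->C, C->BB, D->BB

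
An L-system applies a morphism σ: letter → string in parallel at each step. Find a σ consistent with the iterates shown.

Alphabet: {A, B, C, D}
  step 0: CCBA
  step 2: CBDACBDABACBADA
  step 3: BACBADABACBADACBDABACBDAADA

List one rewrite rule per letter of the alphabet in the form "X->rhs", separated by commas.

A->DA, B->CB, C->BA, D->A

  step 2 ⇒ step 3: CBDACBDABACBADA ⇒ BA·CB·A·DA·BA·CB·A·DA·CB·DA·BA·CB·DA·A·DA
    A ↦ DA
    B ↦ CB
    C ↦ BA
    D ↦ A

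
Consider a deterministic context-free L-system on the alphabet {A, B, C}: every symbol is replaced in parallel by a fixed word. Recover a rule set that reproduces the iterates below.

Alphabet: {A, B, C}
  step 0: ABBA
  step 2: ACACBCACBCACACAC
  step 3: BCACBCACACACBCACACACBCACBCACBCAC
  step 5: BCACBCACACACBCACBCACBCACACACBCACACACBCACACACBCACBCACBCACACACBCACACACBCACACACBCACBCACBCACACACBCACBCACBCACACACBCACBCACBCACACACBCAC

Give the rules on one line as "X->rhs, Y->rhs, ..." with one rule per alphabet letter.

A->BC, B->AC, C->AC

  step 2 ⇒ step 3: ACACBCACBCACACAC ⇒ BC·AC·BC·AC·AC·AC·BC·AC·AC·AC·BC·AC·BC·AC·BC·AC
    A ↦ BC
    B ↦ AC
    C ↦ AC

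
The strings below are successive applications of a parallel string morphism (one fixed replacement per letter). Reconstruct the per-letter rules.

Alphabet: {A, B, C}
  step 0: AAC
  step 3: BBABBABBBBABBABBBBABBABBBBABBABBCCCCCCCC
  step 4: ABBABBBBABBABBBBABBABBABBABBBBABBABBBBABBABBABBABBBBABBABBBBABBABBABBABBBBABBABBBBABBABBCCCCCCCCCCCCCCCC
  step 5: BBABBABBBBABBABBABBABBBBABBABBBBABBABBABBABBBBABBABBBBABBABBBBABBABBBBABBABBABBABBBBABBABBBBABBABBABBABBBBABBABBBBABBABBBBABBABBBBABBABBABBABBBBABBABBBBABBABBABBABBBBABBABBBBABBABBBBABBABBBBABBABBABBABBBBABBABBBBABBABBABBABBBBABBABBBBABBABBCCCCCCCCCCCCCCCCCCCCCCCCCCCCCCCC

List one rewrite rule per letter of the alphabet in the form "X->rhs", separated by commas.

A->BB, B->ABB, C->CC

  step 4 ⇒ step 5: ABBABBBBABBABBBBABBABBABBABBBBABBABBBBABBABBABBABBBBABBABBBBABBABBABBABBBBABBABBBBABBABBCCCCCCCCCCCCCCCC ⇒ BB·ABB·ABB·BB·ABB·ABB·ABB·ABB·BB·ABB·ABB·BB·ABB·ABB·ABB·ABB·BB·ABB·ABB·BB·ABB·ABB·BB·ABB·ABB·BB·ABB·ABB·ABB·ABB·BB·ABB·ABB·BB·ABB·ABB·ABB·ABB·BB·ABB·ABB·BB·ABB·ABB·BB·ABB·ABB·BB·ABB·ABB·ABB·ABB·BB·ABB·ABB·BB·ABB·ABB·ABB·ABB·BB·ABB·ABB·BB·ABB·ABB·BB·ABB·ABB·BB·ABB·ABB·ABB·ABB·BB·ABB·ABB·BB·ABB·ABB·ABB·ABB·BB·ABB·ABB·BB·ABB·ABB·CC·CC·CC·CC·CC·CC·CC·CC·CC·CC·CC·CC·CC·CC·CC·CC
    A ↦ BB
    B ↦ ABB
    C ↦ CC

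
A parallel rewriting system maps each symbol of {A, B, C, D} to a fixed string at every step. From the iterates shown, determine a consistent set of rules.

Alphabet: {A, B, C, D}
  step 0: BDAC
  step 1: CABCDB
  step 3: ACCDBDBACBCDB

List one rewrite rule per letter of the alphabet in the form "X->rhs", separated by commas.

  step 0 ⇒ step 1: BDAC ⇒ C·A·BC·DB
    A ↦ BC
    B ↦ C
    C ↦ DB
    D ↦ A

A->BC, B->C, C->DB, D->A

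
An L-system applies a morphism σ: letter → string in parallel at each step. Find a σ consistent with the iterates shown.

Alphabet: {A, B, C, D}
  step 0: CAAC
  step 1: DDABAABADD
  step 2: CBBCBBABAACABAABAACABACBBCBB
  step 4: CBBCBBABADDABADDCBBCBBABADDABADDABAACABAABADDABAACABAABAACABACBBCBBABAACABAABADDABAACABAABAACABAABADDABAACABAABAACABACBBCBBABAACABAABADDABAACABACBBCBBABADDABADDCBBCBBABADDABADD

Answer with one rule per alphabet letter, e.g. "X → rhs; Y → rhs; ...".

A->ABA, B->AC, C->DD, D->CBB

  step 1 ⇒ step 2: DDABAABADD ⇒ CBB·CBB·ABA·AC·ABA·ABA·AC·ABA·CBB·CBB
    A ↦ ABA
    B ↦ AC
    D ↦ CBB
  step 0 ⇒ step 1: CAAC ⇒ DD·ABA·ABA·DD
    C ↦ DD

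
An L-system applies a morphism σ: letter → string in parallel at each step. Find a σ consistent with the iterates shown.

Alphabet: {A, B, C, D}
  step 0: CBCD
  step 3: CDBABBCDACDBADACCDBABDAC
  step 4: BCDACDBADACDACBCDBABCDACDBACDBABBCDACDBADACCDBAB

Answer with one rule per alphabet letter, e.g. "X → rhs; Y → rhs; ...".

  step 3 ⇒ step 4: CDBABBCDACDBADACCDBABDAC ⇒ B·C·DAC·DBA·DAC·DAC·B·C·DBA·B·C·DAC·DBA·C·DBA·B·B·C·DAC·DBA·DAC·C·DBA·B
    A ↦ DBA
    B ↦ DAC
    C ↦ B
    D ↦ C

A->DBA, B->DAC, C->B, D->C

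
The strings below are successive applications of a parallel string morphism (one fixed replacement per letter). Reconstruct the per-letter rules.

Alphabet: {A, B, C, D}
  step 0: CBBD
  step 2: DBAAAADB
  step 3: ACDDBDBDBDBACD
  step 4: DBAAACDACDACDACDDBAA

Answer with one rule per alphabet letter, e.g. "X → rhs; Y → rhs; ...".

A->DB, B->CD, C->A, D->A

  step 3 ⇒ step 4: ACDDBDBDBDBACD ⇒ DB·A·A·A·CD·A·CD·A·CD·A·CD·DB·A·A
    A ↦ DB
    B ↦ CD
    C ↦ A
    D ↦ A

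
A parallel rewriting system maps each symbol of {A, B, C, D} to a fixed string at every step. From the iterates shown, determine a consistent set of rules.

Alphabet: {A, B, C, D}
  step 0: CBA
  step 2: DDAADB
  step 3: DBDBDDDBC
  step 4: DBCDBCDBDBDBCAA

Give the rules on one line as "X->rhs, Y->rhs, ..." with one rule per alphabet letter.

A->D, B->C, C->AA, D->DB

  step 3 ⇒ step 4: DBDBDDDBC ⇒ DB·C·DB·C·DB·DB·DB·C·AA
    B ↦ C
    C ↦ AA
    D ↦ DB
  step 2 ⇒ step 3: DDAADB ⇒ DB·DB·D·D·DB·C
    A ↦ D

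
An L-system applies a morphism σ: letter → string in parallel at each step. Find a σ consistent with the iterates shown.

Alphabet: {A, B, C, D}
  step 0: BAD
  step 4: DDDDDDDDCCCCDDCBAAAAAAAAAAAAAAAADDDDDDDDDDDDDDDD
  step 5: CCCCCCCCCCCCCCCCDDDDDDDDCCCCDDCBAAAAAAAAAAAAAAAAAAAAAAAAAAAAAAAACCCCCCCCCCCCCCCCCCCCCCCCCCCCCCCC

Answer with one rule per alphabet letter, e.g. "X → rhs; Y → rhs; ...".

A->AA, B->CB, C->DD, D->CC

  step 4 ⇒ step 5: DDDDDDDDCCCCDDCBAAAAAAAAAAAAAAAADDDDDDDDDDDDDDDD ⇒ CC·CC·CC·CC·CC·CC·CC·CC·DD·DD·DD·DD·CC·CC·DD·CB·AA·AA·AA·AA·AA·AA·AA·AA·AA·AA·AA·AA·AA·AA·AA·AA·CC·CC·CC·CC·CC·CC·CC·CC·CC·CC·CC·CC·CC·CC·CC·CC
    A ↦ AA
    B ↦ CB
    C ↦ DD
    D ↦ CC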